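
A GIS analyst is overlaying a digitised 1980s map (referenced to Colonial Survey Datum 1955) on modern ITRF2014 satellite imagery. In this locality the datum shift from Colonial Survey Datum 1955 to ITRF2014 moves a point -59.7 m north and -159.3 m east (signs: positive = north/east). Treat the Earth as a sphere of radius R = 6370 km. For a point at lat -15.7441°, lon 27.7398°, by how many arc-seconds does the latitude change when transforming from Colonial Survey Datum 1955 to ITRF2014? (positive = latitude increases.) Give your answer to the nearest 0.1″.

Δφ = -1.9″

On a sphere of radius R, 1 rad of latitude = R, so Δφ = ΔN / R = -59.7 / 6370000 = -9.3721e-06 rad = -1.933″.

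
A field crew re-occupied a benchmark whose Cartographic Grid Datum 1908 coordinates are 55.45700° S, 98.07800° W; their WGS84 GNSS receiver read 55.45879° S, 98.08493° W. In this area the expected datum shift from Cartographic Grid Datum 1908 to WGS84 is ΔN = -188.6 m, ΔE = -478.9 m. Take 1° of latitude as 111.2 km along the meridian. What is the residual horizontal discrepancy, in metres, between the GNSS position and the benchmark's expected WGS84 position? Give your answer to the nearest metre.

43 m

Observed coordinate differences: Δφ = -0.00179°, Δλ = -0.00693°.
Converting to metres (1° lat = 111200 m, cos φ = 0.567025): observed ΔN = -199.0 m, observed ΔE = -437.0 m.
Subtracting the expected shift leaves a residual of -199.0 − (-188.6) = -10.4 m north and -437.0 − (-478.9) = 41.9 m east.
Residual distance = √((-10.4)² + 41.9²) = 43.2 m.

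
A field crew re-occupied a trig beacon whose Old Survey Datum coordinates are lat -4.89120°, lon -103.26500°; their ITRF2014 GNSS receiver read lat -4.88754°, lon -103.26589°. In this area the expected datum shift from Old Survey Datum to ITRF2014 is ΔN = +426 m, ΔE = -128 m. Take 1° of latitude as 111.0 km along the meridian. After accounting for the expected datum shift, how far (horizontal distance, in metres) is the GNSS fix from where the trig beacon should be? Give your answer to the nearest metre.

Observed coordinate differences: Δφ = +0.00366°, Δλ = -0.00089°.
Converting to metres (1° lat = 111000 m, cos φ = 0.996358): observed ΔN = 406.3 m, observed ΔE = -98.4 m.
Subtracting the expected shift leaves a residual of 406.3 − (426) = -19.7 m north and -98.4 − (-128) = 29.6 m east.
Residual distance = √((-19.7)² + 29.6²) = 35.6 m.

36 m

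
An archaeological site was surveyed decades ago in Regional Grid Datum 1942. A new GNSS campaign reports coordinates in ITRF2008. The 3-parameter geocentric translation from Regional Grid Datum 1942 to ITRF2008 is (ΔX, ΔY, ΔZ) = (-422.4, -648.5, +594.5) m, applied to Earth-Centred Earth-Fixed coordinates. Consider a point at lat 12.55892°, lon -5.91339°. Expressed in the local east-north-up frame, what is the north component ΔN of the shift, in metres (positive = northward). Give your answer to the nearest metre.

The local north axis is (−sin φ cos λ, −sin φ sin λ, cos φ), giving ΔN = 91.359 − 14.528 + 580.275 = 657.11 m.

ΔN = 657 m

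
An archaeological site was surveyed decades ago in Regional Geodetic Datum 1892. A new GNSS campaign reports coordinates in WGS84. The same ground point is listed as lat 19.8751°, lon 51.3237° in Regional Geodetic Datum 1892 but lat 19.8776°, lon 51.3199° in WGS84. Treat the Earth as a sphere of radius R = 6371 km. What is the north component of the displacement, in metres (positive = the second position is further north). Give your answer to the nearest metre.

Δφ = 19.8776° − 19.8751° = +0.0025°; Δλ = 51.3199° − 51.3237° = -0.0038°.
1° along a meridian = πR/180 = 111195 m.
ΔN = Δφ × 111195 = 278.0 m; ΔE = Δλ × 111195 × cos(19.8751°) = -0.0038 × 111195 × 0.940436 = -397.4 m.

ΔN = 278 m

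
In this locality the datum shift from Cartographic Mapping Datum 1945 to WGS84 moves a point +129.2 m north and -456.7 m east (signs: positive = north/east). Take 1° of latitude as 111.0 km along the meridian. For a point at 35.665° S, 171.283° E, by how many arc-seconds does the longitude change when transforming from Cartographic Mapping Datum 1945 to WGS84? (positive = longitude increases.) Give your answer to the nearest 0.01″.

Δλ = -18.23″

At latitude -35.665°, cos φ = 0.812440.
1° of longitude at this latitude = 111.0 × cos φ = 90.18 km, so Δλ = -456.7 / 90180.8 = -0.0050643° = -18.231″.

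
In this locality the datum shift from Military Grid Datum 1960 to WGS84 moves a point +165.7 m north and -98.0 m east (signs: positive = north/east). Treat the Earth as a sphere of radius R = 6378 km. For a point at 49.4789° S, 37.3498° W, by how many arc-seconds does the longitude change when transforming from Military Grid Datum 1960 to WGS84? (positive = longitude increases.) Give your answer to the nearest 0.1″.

Δλ = -4.9″

At latitude -49.4789°, cos φ = 0.649728.
One radian of longitude at latitude φ spans R cos φ, so Δλ = ΔE / (R cos φ) = -98.0 / (6378000 × 0.649728) = -2.3649e-05 rad = -4.878″.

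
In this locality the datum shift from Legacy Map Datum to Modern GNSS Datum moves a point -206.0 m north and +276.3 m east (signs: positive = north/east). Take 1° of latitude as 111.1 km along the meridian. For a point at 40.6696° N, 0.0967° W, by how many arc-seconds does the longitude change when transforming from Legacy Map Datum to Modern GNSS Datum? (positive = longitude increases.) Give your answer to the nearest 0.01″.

At latitude 40.6696°, cos φ = 0.758480.
1° of longitude at this latitude = 111.1 × cos φ = 84.27 km, so Δλ = 276.3 / 84267.2 = 0.0032789° = 11.804″.

Δλ = 11.80″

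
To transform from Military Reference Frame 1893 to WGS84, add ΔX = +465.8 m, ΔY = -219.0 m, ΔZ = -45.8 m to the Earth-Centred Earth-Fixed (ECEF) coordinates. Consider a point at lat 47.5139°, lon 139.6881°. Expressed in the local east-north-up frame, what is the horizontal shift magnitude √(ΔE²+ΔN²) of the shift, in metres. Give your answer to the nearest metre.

At φ = 47.5139°, λ = 139.6881°: sin φ = 0.737441, cos φ = 0.675411, sin λ = 0.646948, cos λ = -0.762534.
ΔE = −sin λ·ΔX + cos λ·ΔY = −(0.646948)·(465.8) + (-0.762534)·(-219.0) = -134.35 m.
ΔN = −sin φ cos λ·ΔX − sin φ sin λ·ΔY + cos φ·ΔZ = −(0.737441)(-0.762534)(465.8) − (0.737441)(0.646948)(-219.0) + (0.675411)(-45.8) = 335.48 m.
Horizontal magnitude = √(ΔE² + ΔN²) = √((-134.35)² + 335.48²) = 361.38 m.

361 m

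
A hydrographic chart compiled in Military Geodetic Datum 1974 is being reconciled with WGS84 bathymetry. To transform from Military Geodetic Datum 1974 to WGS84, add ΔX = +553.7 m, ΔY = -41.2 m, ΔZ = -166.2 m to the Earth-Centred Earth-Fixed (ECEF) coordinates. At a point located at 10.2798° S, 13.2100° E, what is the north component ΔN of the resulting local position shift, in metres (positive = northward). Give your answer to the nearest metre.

The local north axis is (−sin φ cos λ, −sin φ sin λ, cos φ), giving ΔN = 96.196 − 1.680 − 163.532 = -69.02 m.

ΔN = -69 m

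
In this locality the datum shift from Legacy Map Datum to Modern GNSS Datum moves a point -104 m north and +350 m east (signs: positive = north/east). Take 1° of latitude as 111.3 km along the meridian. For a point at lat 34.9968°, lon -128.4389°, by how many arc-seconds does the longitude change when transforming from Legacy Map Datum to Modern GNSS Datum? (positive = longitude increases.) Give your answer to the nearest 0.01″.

Δλ = 13.82″

At latitude 34.9968°, cos φ = 0.819184.
1° of longitude at this latitude = 111.3 × cos φ = 91.18 km, so Δλ = 350.0 / 91175.2 = 0.0038388° = 13.820″.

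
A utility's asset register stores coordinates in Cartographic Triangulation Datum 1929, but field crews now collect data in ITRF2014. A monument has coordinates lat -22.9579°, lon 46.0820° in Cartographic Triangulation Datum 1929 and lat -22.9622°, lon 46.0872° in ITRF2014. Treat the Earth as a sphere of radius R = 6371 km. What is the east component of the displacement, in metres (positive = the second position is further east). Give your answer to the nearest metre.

Δφ = -22.9622° − -22.9579° = -0.0043°; Δλ = 46.0872° − 46.0820° = +0.0052°.
1° along a meridian = πR/180 = 111195 m.
ΔN = Δφ × 111195 = -478.1 m; ΔE = Δλ × 111195 × cos(-22.9579°) = +0.0052 × 111195 × 0.920792 = 532.4 m.

ΔE = 532 m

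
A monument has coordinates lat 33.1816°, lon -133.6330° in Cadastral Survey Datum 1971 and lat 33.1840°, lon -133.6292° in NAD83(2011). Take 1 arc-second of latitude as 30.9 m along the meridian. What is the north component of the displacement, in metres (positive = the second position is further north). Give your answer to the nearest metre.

Δφ = 33.1840° − 33.1816° = +0.0024°; Δλ = -133.6292° − -133.6330° = +0.0038°.
1° of latitude = 3600 × 30.90 = 111240 m.
ΔN = Δφ × 111240 = 267.0 m; ΔE = Δλ × 111240 × cos(33.1816°) = +0.0038 × 111240 × 0.836940 = 353.8 m.

ΔN = 267 m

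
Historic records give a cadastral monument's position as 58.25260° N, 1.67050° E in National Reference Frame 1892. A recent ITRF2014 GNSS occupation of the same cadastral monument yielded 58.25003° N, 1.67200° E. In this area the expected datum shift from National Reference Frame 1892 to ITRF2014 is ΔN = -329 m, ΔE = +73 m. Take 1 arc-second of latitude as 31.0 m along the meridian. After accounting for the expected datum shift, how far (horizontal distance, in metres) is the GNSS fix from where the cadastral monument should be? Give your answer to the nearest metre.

45 m

Observed coordinate differences: Δφ = -0.00257°, Δλ = +0.00150°.
Converting to metres (1° lat = 111600 m, cos φ = 0.526175): observed ΔN = -286.8 m, observed ΔE = 88.1 m.
Subtracting the expected shift leaves a residual of -286.8 − (-329) = 42.2 m north and 88.1 − (73) = 15.1 m east.
Residual distance = √(42.2² + 15.1²) = 44.8 m.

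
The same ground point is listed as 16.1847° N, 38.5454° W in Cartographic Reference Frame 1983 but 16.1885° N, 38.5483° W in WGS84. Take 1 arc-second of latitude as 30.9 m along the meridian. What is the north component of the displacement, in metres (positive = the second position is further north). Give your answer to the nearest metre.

ΔN = 423 m

Δφ = 16.1885° − 16.1847° = +0.0038°; Δλ = -38.5483° − -38.5454° = -0.0029°.
1° of latitude = 3600 × 30.90 = 111240 m.
ΔN = Δφ × 111240 = 422.7 m; ΔE = Δλ × 111240 × cos(16.1847°) = -0.0029 × 111240 × 0.960368 = -309.8 m.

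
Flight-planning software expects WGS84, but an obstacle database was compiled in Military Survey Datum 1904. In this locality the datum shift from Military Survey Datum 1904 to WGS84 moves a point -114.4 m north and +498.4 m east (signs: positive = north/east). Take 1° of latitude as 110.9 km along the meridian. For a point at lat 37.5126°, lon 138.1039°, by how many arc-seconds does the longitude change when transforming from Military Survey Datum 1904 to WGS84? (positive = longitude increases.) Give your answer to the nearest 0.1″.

Δλ = 20.4″

At latitude 37.5126°, cos φ = 0.793219.
1° of longitude at this latitude = 110.9 × cos φ = 87.97 km, so Δλ = 498.4 / 87968.0 = 0.0056657° = 20.396″.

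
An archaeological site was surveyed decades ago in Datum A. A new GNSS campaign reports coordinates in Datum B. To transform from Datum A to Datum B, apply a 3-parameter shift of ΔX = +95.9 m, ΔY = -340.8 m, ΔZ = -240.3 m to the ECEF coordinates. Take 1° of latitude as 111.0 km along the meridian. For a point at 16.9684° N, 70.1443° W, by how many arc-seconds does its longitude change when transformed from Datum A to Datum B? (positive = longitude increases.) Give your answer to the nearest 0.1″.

sin φ = 0.291844, cos φ = 0.956466, sin λ = -0.940551, cos λ = 0.339652.
East component: ΔE = −sin λ·ΔX + cos λ·ΔY = −(-0.940551)(95.9) + (0.339652)(-340.8) = -25.55 m.
1° of latitude spans 111000 m; at latitude φ, 1° of longitude spans that × cos φ = 106167.7 m, so Δλ = -25.55 / 106167.7 × 3600 = -0.867″.

Δλ = -0.9″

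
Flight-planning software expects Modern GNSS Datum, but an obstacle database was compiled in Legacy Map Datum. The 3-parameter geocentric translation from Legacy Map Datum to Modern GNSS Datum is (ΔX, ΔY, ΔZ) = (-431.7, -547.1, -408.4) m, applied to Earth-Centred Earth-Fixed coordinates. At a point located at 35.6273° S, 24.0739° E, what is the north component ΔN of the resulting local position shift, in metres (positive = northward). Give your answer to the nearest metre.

ΔN = -692 m

At φ = -35.6273°, λ = 24.0739°: sin φ = -0.582510, cos φ = 0.812823, sin λ = 0.407915, cos λ = 0.913020.
ΔN = −sin φ cos λ·ΔX − sin φ sin λ·ΔY + cos φ·ΔZ = −(-0.582510)(0.913020)(-431.7) − (-0.582510)(0.407915)(-547.1) + (0.812823)(-408.4) = -691.55 m.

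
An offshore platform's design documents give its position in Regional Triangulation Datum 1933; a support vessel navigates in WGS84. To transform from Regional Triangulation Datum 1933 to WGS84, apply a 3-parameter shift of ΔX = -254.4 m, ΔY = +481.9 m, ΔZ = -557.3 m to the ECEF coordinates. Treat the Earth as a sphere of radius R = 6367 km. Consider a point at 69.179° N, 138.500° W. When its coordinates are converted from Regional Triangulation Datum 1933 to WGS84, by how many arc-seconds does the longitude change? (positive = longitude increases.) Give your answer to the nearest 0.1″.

Δλ = -48.3″

sin φ = 0.934695, cos φ = 0.355450, sin λ = -0.662620, cos λ = -0.748956.
East component: ΔE = −sin λ·ΔX + cos λ·ΔY = −(-0.662620)(-254.4) + (-0.748956)(481.9) = -529.49 m.
1° of latitude spans πR/180 = 111125 m; at latitude φ, 1° of longitude spans that × cos φ = 39499.4 m, so Δλ = -529.49 / 39499.4 × 3600 = -48.258″.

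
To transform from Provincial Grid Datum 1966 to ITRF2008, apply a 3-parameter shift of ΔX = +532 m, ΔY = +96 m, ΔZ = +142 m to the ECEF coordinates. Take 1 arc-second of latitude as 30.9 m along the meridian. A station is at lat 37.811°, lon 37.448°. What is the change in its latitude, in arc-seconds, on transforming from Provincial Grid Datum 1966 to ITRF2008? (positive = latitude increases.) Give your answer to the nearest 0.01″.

sin φ = 0.613059, cos φ = 0.790037, sin λ = 0.608041, cos λ = 0.793906.
North component: ΔN = −sin φ cos λ·ΔX − sin φ sin λ·ΔY + cos φ·ΔZ = −(0.613059)(0.793906)(532) − (0.613059)(0.608041)(96) + (0.790037)(142) = -182.53 m.
1° of latitude spans 3600 × 30.90 = 111240 m, so Δφ = -182.53 / 111240 × 3600 = -5.907″.

Δφ = -5.91″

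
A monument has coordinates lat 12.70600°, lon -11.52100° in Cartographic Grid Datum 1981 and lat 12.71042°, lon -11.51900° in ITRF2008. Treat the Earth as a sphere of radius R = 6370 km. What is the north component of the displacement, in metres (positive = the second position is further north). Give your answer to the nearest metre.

ΔN = 491 m

Δφ = 12.71042° − 12.70600° = +0.00442°; Δλ = -11.51900° − -11.52100° = +0.00200°.
1° along a meridian = πR/180 = 111177 m.
ΔN = Δφ × 111177 = 491.4 m; ΔE = Δλ × 111177 × cos(12.70600°) = +0.00200 × 111177 × 0.975512 = 216.9 m.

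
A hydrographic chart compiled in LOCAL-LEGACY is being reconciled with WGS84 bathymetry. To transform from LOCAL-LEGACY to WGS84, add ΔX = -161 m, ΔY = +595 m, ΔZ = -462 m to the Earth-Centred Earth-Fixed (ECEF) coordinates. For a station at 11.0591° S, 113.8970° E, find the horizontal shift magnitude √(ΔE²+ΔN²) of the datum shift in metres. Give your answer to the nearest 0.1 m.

At φ = -11.0591°, λ = 113.8970°: sin φ = -0.191821, cos φ = 0.981430, sin λ = 0.914275, cos λ = -0.405094.
ΔE = −sin λ·ΔX + cos λ·ΔY = −(0.914275)·(-161) + (-0.405094)·(595) = -93.83 m.
ΔN = −sin φ cos λ·ΔX − sin φ sin λ·ΔY + cos φ·ΔZ = −(-0.191821)(-0.405094)(-161) − (-0.191821)(0.914275)(595) + (0.981430)(-462) = -336.56 m.
Horizontal magnitude = √(ΔE² + ΔN²) = √((-93.83)² + (-336.56)²) = 349.40 m.

349.4 m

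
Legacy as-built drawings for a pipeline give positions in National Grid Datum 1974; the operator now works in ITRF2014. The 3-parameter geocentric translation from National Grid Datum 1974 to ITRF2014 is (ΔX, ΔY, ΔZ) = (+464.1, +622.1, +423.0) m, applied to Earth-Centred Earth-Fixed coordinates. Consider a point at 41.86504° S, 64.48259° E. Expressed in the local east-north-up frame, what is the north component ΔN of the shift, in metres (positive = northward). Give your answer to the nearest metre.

ΔN = 823 m

At φ = -41.86504°, λ = 64.48259°: sin φ = -0.667378, cos φ = 0.744719, sin λ = 0.902454, cos λ = 0.430785.
ΔN = −sin φ cos λ·ΔX − sin φ sin λ·ΔY + cos φ·ΔZ = −(-0.667378)(0.430785)(464.1) − (-0.667378)(0.902454)(622.1) + (0.744719)(423.0) = 823.12 m.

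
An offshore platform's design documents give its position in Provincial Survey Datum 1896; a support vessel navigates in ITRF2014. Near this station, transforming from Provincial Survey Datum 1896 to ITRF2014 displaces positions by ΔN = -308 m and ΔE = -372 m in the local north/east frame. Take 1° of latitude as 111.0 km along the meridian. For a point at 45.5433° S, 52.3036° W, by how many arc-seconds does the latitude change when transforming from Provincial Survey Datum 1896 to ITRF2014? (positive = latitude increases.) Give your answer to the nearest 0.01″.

Δφ = -9.99″

1° of latitude = 111.0 km, so Δφ = -308.0 / 111000 = -0.0027748° = -9.989″.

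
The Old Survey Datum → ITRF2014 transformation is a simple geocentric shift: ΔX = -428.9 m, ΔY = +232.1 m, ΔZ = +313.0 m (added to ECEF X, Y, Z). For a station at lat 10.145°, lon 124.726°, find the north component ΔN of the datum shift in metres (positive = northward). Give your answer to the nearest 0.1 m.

At φ = 10.145°, λ = 124.726°: sin φ = 0.176140, cos φ = 0.984365, sin λ = 0.821886, cos λ = -0.569653.
ΔN = −sin φ cos λ·ΔX − sin φ sin λ·ΔY + cos φ·ΔZ = −(0.176140)(-0.569653)(-428.9) − (0.176140)(0.821886)(232.1) + (0.984365)(313.0) = 231.47 m.

ΔN = 231.5 m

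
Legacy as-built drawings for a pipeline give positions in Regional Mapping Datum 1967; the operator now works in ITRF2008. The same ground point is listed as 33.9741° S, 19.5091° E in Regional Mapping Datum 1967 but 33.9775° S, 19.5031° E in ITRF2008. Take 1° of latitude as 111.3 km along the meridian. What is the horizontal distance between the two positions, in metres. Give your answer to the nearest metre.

Δφ = -33.9775° − -33.9741° = -0.0034°; Δλ = 19.5031° − 19.5091° = -0.0060°.
ΔN = Δφ × 111300 = -378.4 m; ΔE = Δλ × 111300 × cos(-33.9741°) = -0.0060 × 111300 × 0.829290 = -553.8 m.
Distance = √(ΔE² + ΔN²) = √((-553.8)² + (-378.4)²) = 670.7 m.

671 m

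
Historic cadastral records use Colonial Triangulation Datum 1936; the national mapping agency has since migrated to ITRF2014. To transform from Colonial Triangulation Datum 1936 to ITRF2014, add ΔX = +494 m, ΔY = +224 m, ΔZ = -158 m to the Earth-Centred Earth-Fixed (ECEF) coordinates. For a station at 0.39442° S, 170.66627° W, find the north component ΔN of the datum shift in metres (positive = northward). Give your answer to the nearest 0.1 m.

At φ = -0.39442°, λ = -170.66627°: sin φ = -0.006884, cos φ = 0.999976, sin λ = -0.162185, cos λ = -0.986760.
ΔN = −sin φ cos λ·ΔX − sin φ sin λ·ΔY + cos φ·ΔZ = −(-0.006884)(-0.986760)(494) − (-0.006884)(-0.162185)(224) + (0.999976)(-158) = -161.60 m.

ΔN = -161.6 m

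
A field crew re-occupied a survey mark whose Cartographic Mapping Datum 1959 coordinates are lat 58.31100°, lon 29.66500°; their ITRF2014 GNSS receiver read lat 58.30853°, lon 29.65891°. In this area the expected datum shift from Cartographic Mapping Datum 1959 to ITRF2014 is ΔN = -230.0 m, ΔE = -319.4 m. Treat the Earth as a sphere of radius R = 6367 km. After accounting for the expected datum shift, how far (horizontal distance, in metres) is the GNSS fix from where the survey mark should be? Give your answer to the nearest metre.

Observed coordinate differences: Δφ = -0.00247°, Δλ = -0.00609°.
Converting to metres (1° lat = 111125 m, cos φ = 0.525308): observed ΔN = -274.5 m, observed ΔE = -355.5 m.
Subtracting the expected shift leaves a residual of -274.5 − (-230.0) = -44.5 m north and -355.5 − (-319.4) = -36.1 m east.
Residual distance = √((-44.5)² + (-36.1)²) = 57.3 m.

57 m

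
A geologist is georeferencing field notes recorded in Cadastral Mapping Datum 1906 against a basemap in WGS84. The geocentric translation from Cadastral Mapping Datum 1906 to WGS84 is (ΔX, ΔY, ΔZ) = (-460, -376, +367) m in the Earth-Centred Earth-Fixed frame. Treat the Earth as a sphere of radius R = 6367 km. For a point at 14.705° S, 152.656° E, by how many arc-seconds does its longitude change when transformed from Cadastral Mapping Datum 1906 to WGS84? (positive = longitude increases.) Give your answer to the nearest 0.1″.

sin φ = -0.253842, cos φ = 0.967246, sin λ = 0.459332, cos λ = -0.888265.
East component: ΔE = −sin λ·ΔX + cos λ·ΔY = −(0.459332)(-460) + (-0.888265)(-376) = 545.28 m.
1° of latitude spans πR/180 = 111125 m; at latitude φ, 1° of longitude spans that × cos φ = 107485.3 m, so Δλ = 545.28 / 107485.3 × 3600 = 18.263″.

Δλ = 18.3″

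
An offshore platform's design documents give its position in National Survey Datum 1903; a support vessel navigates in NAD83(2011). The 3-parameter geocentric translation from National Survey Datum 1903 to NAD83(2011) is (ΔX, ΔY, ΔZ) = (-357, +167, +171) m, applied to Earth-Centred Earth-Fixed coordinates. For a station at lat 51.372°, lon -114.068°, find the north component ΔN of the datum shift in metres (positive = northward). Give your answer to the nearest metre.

ΔN = 112 m

The local north axis is (−sin φ cos λ, −sin φ sin λ, cos φ), giving ΔN = -113.739 + 119.121 + 106.749 = 112.13 m.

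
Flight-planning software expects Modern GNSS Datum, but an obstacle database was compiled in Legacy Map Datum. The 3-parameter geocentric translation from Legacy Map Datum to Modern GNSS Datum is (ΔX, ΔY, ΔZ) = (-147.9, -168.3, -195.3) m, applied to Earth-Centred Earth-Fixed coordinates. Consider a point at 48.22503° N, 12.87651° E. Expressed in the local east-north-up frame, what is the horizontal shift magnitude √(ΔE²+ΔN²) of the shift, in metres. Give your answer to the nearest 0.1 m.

131.2 m

At φ = 48.22503°, λ = 12.87651°: sin φ = 0.745767, cos φ = 0.666207, sin λ = 0.222850, cos λ = 0.974853.
ΔE = −sin λ·ΔX + cos λ·ΔY = −(0.222850)·(-147.9) + (0.974853)·(-168.3) = -131.11 m.
ΔN = −sin φ cos λ·ΔX − sin φ sin λ·ΔY + cos φ·ΔZ = −(0.745767)(0.974853)(-147.9) − (0.745767)(0.222850)(-168.3) + (0.666207)(-195.3) = 5.39 m.
Horizontal magnitude = √(ΔE² + ΔN²) = √((-131.11)² + 5.39²) = 131.22 m.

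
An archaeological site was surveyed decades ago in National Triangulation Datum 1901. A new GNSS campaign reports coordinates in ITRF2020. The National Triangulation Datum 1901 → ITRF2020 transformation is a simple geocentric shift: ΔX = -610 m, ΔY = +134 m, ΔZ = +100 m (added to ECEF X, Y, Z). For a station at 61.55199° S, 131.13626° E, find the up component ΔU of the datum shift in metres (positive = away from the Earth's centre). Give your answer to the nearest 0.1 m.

ΔU = 151.3 m

The local up (radial) axis is (cos φ cos λ, cos φ sin λ, sin φ), giving ΔU = 191.159 + 48.075 − 87.925 = 151.31 m.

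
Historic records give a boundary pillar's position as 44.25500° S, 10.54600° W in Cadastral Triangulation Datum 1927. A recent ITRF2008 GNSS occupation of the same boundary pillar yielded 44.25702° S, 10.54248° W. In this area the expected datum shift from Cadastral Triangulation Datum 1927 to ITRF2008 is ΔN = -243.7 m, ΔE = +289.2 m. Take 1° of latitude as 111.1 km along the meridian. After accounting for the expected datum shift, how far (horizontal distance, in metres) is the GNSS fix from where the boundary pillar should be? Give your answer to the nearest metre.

21 m

Observed coordinate differences: Δφ = -0.00202°, Δλ = +0.00352°.
Converting to metres (1° lat = 111100 m, cos φ = 0.716241): observed ΔN = -224.4 m, observed ΔE = 280.1 m.
Subtracting the expected shift leaves a residual of -224.4 − (-243.7) = 19.3 m north and 280.1 − (289.2) = -9.1 m east.
Residual distance = √(19.3² + (-9.1)²) = 21.3 m.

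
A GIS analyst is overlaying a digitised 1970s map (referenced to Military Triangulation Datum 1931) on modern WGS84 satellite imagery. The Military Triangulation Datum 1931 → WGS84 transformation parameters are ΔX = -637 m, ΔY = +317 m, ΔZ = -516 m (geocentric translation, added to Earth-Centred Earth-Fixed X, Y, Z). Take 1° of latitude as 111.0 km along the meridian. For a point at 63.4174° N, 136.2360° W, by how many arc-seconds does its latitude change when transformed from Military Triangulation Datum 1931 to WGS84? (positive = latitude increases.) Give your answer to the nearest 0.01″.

Δφ = -14.47″

sin φ = 0.894290, cos φ = 0.447488, sin λ = -0.691690, cos λ = -0.722195.
North component: ΔN = −sin φ cos λ·ΔX − sin φ sin λ·ΔY + cos φ·ΔZ = −(0.894290)(-0.722195)(-637) − (0.894290)(-0.691690)(317) + (0.447488)(-516) = -446.22 m.
1° of latitude spans 111000 m, so Δφ = -446.22 / 111000 × 3600 = -14.472″.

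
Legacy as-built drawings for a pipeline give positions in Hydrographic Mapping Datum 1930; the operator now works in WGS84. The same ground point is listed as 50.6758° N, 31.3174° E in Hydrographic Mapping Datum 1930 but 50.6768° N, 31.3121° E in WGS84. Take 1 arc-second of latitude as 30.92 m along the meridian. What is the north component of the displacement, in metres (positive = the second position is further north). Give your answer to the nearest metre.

ΔN = 111 m

Δφ = 50.6768° − 50.6758° = +0.0010°; Δλ = 31.3121° − 31.3174° = -0.0053°.
1° of latitude = 3600 × 30.92 = 111312 m.
ΔN = Δφ × 111312 = 111.3 m; ΔE = Δλ × 111312 × cos(50.6758°) = -0.0053 × 111312 × 0.633708 = -373.9 m.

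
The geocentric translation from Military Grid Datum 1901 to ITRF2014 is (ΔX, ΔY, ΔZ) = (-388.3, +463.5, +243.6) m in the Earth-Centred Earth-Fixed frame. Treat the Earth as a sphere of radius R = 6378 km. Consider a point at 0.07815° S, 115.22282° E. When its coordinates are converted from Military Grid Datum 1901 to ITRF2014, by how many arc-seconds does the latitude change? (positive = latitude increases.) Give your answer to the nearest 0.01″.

Δφ = 7.90″

sin φ = -0.001364, cos φ = 0.999999, sin λ = 0.904657, cos λ = -0.426140.
North component: ΔN = −sin φ cos λ·ΔX − sin φ sin λ·ΔY + cos φ·ΔZ = −(-0.001364)(-0.426140)(-388.3) − (-0.001364)(0.904657)(463.5) + (0.999999)(243.6) = 244.40 m.
1° of latitude spans πR/180 = 111317 m, so Δφ = 244.40 / 111317 × 3600 = 7.904″.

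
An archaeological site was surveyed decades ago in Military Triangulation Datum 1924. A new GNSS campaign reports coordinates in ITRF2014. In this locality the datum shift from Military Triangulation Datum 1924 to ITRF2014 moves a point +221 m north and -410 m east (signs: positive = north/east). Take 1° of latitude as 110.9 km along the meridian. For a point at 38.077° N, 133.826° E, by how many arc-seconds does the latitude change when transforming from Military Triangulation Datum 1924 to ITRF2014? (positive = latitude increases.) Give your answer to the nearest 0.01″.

1° of latitude = 110.9 km, so Δφ = 221.0 / 110900 = 0.0019928° = 7.174″.

Δφ = 7.17″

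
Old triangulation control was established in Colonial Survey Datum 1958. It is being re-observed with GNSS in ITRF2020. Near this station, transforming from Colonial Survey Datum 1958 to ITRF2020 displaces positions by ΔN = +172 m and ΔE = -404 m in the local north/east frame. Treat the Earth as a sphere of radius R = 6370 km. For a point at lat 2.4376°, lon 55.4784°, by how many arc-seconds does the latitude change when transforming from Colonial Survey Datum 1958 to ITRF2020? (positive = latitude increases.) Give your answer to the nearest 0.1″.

Δφ = 5.6″

On a sphere of radius R, 1 rad of latitude = R, so Δφ = ΔN / R = 172.0 / 6370000 = 2.7002e-05 rad = 5.569″.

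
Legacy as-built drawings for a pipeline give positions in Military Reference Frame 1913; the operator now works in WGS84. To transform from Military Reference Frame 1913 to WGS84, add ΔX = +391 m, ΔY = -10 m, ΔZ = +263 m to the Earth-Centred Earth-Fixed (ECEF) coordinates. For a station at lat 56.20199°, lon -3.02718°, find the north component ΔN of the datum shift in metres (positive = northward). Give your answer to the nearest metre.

ΔN = -179 m

At φ = 56.20199°, λ = -3.02718°: sin φ = 0.831004, cos φ = 0.556267, sin λ = -0.052810, cos λ = 0.998605.
ΔN = −sin φ cos λ·ΔX − sin φ sin λ·ΔY + cos φ·ΔZ = −(0.831004)(0.998605)(391) − (0.831004)(-0.052810)(-10) + (0.556267)(263) = -178.61 m.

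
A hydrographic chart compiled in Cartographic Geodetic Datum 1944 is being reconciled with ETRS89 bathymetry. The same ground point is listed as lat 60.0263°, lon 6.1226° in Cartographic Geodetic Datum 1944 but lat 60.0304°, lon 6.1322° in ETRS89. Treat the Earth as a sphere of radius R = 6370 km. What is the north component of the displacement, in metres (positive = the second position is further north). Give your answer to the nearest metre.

Δφ = 60.0304° − 60.0263° = +0.0041°; Δλ = 6.1322° − 6.1226° = +0.0096°.
1° along a meridian = πR/180 = 111177 m.
ΔN = Δφ × 111177 = 455.8 m; ΔE = Δλ × 111177 × cos(60.0263°) = +0.0096 × 111177 × 0.499602 = 533.2 m.

ΔN = 456 m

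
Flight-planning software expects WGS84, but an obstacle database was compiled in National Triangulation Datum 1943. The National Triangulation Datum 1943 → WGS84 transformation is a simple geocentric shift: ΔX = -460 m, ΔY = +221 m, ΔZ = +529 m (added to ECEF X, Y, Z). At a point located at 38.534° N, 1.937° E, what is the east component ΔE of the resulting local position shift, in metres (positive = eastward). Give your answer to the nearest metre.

ΔE = 236 m

At φ = 38.534°, λ = 1.937°: sin φ = 0.622979, cos φ = 0.782239, sin λ = 0.033801, cos λ = 0.999429.
ΔE = −sin λ·ΔX + cos λ·ΔY = −(0.033801)·(-460) + (0.999429)·(221) = 236.42 m.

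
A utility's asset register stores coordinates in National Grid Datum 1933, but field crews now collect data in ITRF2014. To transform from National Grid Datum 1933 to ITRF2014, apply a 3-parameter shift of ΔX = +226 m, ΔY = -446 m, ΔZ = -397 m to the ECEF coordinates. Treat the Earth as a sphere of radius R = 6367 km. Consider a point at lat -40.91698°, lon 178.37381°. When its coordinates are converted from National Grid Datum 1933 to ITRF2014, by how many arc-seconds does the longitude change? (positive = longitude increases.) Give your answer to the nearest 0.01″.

sin φ = -0.654965, cos φ = 0.755659, sin λ = 0.028379, cos λ = -0.999597.
East component: ΔE = −sin λ·ΔX + cos λ·ΔY = −(0.028379)(226) + (-0.999597)(-446) = 439.41 m.
1° of latitude spans πR/180 = 111125 m; at latitude φ, 1° of longitude spans that × cos φ = 83972.7 m, so Δλ = 439.41 / 83972.7 × 3600 = 18.838″.

Δλ = 18.84″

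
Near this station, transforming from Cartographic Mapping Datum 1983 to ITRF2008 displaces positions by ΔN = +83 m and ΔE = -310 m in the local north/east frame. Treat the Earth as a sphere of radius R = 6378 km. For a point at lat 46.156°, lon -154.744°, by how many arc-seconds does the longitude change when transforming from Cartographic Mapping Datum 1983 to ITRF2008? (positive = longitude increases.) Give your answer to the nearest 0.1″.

At latitude 46.156°, cos φ = 0.692697.
One radian of longitude at latitude φ spans R cos φ, so Δλ = ΔE / (R cos φ) = -310.0 / (6378000 × 0.692697) = -7.0167e-05 rad = -14.473″.

Δλ = -14.5″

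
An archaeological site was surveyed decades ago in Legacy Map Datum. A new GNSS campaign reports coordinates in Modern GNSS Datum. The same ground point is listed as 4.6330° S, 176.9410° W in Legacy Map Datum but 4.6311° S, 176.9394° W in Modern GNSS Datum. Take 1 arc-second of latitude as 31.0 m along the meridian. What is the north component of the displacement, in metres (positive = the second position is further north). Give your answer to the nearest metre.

Δφ = -4.6311° − -4.6330° = +0.0019°; Δλ = -176.9394° − -176.9410° = +0.0016°.
1° of latitude = 3600 × 31.00 = 111600 m.
ΔN = Δφ × 111600 = 212.0 m; ΔE = Δλ × 111600 × cos(-4.6330°) = +0.0016 × 111600 × 0.996733 = 178.0 m.

ΔN = 212 m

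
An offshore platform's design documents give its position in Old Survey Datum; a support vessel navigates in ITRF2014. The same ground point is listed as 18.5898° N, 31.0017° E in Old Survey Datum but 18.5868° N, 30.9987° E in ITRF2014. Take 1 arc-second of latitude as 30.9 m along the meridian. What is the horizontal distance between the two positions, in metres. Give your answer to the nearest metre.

460 m

Δφ = 18.5868° − 18.5898° = -0.0030°; Δλ = 30.9987° − 31.0017° = -0.0030°.
1° of latitude = 3600 × 30.90 = 111240 m.
ΔN = Δφ × 111240 = -333.7 m; ΔE = Δλ × 111240 × cos(18.5898°) = -0.0030 × 111240 × 0.947825 = -316.3 m.
Distance = √(ΔE² + ΔN²) = √((-316.3)² + (-333.7)²) = 459.8 m.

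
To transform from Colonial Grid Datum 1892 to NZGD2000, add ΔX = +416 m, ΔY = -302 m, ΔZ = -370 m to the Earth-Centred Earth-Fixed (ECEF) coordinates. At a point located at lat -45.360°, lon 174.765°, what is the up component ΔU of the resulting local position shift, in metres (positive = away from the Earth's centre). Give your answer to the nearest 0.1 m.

The local up (radial) axis is (cos φ cos λ, cos φ sin λ, sin φ), giving ΔU = -291.083 − 19.361 + 263.268 = -47.18 m.

ΔU = -47.2 m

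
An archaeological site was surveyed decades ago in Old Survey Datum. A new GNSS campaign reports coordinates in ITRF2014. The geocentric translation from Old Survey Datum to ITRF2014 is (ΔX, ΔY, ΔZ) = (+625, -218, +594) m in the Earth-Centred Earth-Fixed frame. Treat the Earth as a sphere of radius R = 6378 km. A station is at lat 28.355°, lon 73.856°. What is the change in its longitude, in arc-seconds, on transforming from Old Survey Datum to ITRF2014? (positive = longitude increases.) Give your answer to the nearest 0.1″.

Δλ = -24.3″

sin φ = 0.474933, cos φ = 0.880022, sin λ = 0.960566, cos λ = 0.278052.
East component: ΔE = −sin λ·ΔX + cos λ·ΔY = −(0.960566)(625) + (0.278052)(-218) = -660.97 m.
1° of latitude spans πR/180 = 111317 m; at latitude φ, 1° of longitude spans that × cos φ = 97961.5 m, so Δλ = -660.97 / 97961.5 × 3600 = -24.290″.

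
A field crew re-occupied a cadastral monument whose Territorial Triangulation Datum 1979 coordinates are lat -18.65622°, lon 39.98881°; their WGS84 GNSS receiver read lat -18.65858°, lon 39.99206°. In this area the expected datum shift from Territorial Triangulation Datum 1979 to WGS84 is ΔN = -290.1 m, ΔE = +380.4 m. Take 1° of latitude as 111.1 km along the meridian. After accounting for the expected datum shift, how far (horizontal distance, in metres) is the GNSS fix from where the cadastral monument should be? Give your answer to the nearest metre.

Observed coordinate differences: Δφ = -0.00236°, Δλ = +0.00325°.
Converting to metres (1° lat = 111100 m, cos φ = 0.947455): observed ΔN = -262.2 m, observed ΔE = 342.1 m.
Subtracting the expected shift leaves a residual of -262.2 − (-290.1) = 27.9 m north and 342.1 − (380.4) = -38.3 m east.
Residual distance = √(27.9² + (-38.3)²) = 47.4 m.

47 m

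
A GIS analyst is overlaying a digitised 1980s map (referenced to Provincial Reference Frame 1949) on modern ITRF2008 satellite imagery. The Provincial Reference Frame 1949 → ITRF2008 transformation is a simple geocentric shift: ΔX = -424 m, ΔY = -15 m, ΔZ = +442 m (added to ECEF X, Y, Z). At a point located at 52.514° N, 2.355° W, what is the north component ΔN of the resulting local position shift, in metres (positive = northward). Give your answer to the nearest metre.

The local north axis is (−sin φ cos λ, −sin φ sin λ, cos φ), giving ΔN = 336.161 − 0.489 + 268.987 = 604.66 m.

ΔN = 605 m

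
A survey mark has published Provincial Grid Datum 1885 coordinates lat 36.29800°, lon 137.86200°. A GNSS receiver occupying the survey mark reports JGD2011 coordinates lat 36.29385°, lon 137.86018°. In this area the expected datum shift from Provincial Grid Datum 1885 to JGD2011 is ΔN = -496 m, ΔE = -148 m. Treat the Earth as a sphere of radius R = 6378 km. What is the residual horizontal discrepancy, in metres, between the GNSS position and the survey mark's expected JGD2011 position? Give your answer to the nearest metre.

37 m

Observed coordinate differences: Δφ = -0.00415°, Δλ = -0.00182°.
Converting to metres (1° lat = 111317 m, cos φ = 0.805949): observed ΔN = -462.0 m, observed ΔE = -163.3 m.
Subtracting the expected shift leaves a residual of -462.0 − (-496) = 34.0 m north and -163.3 − (-148) = -15.3 m east.
Residual distance = √(34.0² + (-15.3)²) = 37.3 m.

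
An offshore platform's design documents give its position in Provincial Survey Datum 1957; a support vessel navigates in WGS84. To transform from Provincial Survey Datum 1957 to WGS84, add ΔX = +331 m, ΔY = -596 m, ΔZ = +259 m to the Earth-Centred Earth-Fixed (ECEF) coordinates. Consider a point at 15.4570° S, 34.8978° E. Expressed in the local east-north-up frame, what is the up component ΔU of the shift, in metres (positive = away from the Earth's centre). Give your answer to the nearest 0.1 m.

ΔU = -136.0 m

At φ = -15.4570°, λ = 34.8978°: sin φ = -0.266515, cos φ = 0.963831, sin λ = 0.572114, cos λ = 0.820174.
ΔU = cos φ cos λ·ΔX + cos φ sin λ·ΔY + sin φ·ΔZ = (0.963831)(0.820174)(331) + (0.963831)(0.572114)(-596) + (-0.266515)(259) = -136.02 m.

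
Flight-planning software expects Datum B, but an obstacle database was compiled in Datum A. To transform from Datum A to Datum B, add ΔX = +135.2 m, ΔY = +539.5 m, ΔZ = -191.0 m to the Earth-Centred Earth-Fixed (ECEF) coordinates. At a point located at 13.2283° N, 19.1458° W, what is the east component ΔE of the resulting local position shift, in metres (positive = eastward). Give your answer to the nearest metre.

ΔE = 554 m

At φ = 13.2283°, λ = -19.1458°: sin φ = 0.228832, cos φ = 0.973466, sin λ = -0.327973, cos λ = 0.944687.
ΔE = −sin λ·ΔX + cos λ·ΔY = −(-0.327973)·(135.2) + (0.944687)·(539.5) = 554.00 m.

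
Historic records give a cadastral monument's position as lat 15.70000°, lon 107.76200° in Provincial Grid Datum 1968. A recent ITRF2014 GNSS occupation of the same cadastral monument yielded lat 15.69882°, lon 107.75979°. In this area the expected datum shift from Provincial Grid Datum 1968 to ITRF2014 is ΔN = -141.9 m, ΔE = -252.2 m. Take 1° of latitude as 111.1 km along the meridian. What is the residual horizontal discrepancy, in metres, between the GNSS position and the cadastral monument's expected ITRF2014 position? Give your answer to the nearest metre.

Observed coordinate differences: Δφ = -0.00118°, Δλ = -0.00221°.
Converting to metres (1° lat = 111100 m, cos φ = 0.962692): observed ΔN = -131.1 m, observed ΔE = -236.4 m.
Subtracting the expected shift leaves a residual of -131.1 − (-141.9) = 10.8 m north and -236.4 − (-252.2) = 15.8 m east.
Residual distance = √(10.8² + 15.8²) = 19.2 m.

19 m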